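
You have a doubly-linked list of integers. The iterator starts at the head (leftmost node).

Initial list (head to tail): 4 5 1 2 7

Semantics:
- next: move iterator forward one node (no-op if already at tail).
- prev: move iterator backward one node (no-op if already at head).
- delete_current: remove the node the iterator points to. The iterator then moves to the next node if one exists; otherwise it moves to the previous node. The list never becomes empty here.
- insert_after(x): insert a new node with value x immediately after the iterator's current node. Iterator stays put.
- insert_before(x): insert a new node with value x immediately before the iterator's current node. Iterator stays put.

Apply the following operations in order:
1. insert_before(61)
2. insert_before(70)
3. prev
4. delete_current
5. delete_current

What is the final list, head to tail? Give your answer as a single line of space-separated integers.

Answer: 61 5 1 2 7

Derivation:
After 1 (insert_before(61)): list=[61, 4, 5, 1, 2, 7] cursor@4
After 2 (insert_before(70)): list=[61, 70, 4, 5, 1, 2, 7] cursor@4
After 3 (prev): list=[61, 70, 4, 5, 1, 2, 7] cursor@70
After 4 (delete_current): list=[61, 4, 5, 1, 2, 7] cursor@4
After 5 (delete_current): list=[61, 5, 1, 2, 7] cursor@5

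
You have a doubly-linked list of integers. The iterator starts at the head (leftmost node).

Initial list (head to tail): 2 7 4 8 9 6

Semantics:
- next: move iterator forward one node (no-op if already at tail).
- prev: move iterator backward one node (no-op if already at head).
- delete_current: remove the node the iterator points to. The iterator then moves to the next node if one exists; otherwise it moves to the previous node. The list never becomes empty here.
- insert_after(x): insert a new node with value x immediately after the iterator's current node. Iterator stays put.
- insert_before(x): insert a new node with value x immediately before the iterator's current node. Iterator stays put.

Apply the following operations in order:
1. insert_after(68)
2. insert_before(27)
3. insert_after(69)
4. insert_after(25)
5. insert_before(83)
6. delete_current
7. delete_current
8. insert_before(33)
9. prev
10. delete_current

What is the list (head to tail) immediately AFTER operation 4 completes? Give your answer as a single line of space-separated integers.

Answer: 27 2 25 69 68 7 4 8 9 6

Derivation:
After 1 (insert_after(68)): list=[2, 68, 7, 4, 8, 9, 6] cursor@2
After 2 (insert_before(27)): list=[27, 2, 68, 7, 4, 8, 9, 6] cursor@2
After 3 (insert_after(69)): list=[27, 2, 69, 68, 7, 4, 8, 9, 6] cursor@2
After 4 (insert_after(25)): list=[27, 2, 25, 69, 68, 7, 4, 8, 9, 6] cursor@2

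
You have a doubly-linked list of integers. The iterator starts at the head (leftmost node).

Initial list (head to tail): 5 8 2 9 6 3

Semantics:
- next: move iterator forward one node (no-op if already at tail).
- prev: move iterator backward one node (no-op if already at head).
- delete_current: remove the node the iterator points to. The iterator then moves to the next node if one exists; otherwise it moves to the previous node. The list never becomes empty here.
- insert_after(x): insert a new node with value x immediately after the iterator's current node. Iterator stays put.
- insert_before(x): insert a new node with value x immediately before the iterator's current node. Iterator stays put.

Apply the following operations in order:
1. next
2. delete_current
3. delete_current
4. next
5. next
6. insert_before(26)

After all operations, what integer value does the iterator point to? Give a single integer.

Answer: 3

Derivation:
After 1 (next): list=[5, 8, 2, 9, 6, 3] cursor@8
After 2 (delete_current): list=[5, 2, 9, 6, 3] cursor@2
After 3 (delete_current): list=[5, 9, 6, 3] cursor@9
After 4 (next): list=[5, 9, 6, 3] cursor@6
After 5 (next): list=[5, 9, 6, 3] cursor@3
After 6 (insert_before(26)): list=[5, 9, 6, 26, 3] cursor@3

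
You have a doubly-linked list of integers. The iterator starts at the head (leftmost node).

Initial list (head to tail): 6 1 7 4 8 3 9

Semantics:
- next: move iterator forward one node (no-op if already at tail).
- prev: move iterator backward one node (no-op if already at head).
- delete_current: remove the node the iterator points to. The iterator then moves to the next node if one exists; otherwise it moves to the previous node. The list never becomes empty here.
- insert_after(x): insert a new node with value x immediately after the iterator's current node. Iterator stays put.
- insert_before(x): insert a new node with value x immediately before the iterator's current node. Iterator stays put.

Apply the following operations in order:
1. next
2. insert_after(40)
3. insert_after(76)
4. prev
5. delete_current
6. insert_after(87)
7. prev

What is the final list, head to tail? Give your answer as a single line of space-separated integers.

After 1 (next): list=[6, 1, 7, 4, 8, 3, 9] cursor@1
After 2 (insert_after(40)): list=[6, 1, 40, 7, 4, 8, 3, 9] cursor@1
After 3 (insert_after(76)): list=[6, 1, 76, 40, 7, 4, 8, 3, 9] cursor@1
After 4 (prev): list=[6, 1, 76, 40, 7, 4, 8, 3, 9] cursor@6
After 5 (delete_current): list=[1, 76, 40, 7, 4, 8, 3, 9] cursor@1
After 6 (insert_after(87)): list=[1, 87, 76, 40, 7, 4, 8, 3, 9] cursor@1
After 7 (prev): list=[1, 87, 76, 40, 7, 4, 8, 3, 9] cursor@1

Answer: 1 87 76 40 7 4 8 3 9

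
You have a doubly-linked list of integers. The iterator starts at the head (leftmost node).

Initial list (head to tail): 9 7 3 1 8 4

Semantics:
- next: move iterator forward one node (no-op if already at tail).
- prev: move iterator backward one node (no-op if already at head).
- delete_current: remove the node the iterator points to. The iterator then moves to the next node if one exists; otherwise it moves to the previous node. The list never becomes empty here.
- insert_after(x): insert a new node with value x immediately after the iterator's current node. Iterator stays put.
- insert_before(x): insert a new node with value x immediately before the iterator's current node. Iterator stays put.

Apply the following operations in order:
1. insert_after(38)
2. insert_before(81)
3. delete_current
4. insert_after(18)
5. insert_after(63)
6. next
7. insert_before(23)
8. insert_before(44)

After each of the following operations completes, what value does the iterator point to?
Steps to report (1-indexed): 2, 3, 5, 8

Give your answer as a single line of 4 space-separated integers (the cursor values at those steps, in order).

Answer: 9 38 38 63

Derivation:
After 1 (insert_after(38)): list=[9, 38, 7, 3, 1, 8, 4] cursor@9
After 2 (insert_before(81)): list=[81, 9, 38, 7, 3, 1, 8, 4] cursor@9
After 3 (delete_current): list=[81, 38, 7, 3, 1, 8, 4] cursor@38
After 4 (insert_after(18)): list=[81, 38, 18, 7, 3, 1, 8, 4] cursor@38
After 5 (insert_after(63)): list=[81, 38, 63, 18, 7, 3, 1, 8, 4] cursor@38
After 6 (next): list=[81, 38, 63, 18, 7, 3, 1, 8, 4] cursor@63
After 7 (insert_before(23)): list=[81, 38, 23, 63, 18, 7, 3, 1, 8, 4] cursor@63
After 8 (insert_before(44)): list=[81, 38, 23, 44, 63, 18, 7, 3, 1, 8, 4] cursor@63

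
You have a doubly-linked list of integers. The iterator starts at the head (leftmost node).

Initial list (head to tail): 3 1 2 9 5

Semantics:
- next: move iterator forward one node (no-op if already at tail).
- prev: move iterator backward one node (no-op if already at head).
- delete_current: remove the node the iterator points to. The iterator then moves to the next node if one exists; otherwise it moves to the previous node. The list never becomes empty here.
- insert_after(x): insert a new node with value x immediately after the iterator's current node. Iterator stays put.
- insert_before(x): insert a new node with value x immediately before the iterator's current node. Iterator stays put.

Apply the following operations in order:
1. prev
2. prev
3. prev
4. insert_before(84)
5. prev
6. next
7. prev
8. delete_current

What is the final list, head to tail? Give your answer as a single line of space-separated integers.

After 1 (prev): list=[3, 1, 2, 9, 5] cursor@3
After 2 (prev): list=[3, 1, 2, 9, 5] cursor@3
After 3 (prev): list=[3, 1, 2, 9, 5] cursor@3
After 4 (insert_before(84)): list=[84, 3, 1, 2, 9, 5] cursor@3
After 5 (prev): list=[84, 3, 1, 2, 9, 5] cursor@84
After 6 (next): list=[84, 3, 1, 2, 9, 5] cursor@3
After 7 (prev): list=[84, 3, 1, 2, 9, 5] cursor@84
After 8 (delete_current): list=[3, 1, 2, 9, 5] cursor@3

Answer: 3 1 2 9 5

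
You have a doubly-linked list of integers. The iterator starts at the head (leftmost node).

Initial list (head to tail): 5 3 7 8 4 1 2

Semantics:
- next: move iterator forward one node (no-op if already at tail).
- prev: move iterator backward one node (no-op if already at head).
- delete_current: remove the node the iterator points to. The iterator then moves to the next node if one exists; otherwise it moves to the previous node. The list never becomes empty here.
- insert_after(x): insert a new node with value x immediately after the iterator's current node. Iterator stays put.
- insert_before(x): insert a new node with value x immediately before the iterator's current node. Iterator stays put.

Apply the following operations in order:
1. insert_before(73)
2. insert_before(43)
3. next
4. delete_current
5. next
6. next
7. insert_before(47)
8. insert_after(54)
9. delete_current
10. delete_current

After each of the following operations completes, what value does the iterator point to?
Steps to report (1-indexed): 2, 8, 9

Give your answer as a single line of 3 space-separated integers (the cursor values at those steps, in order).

Answer: 5 4 54

Derivation:
After 1 (insert_before(73)): list=[73, 5, 3, 7, 8, 4, 1, 2] cursor@5
After 2 (insert_before(43)): list=[73, 43, 5, 3, 7, 8, 4, 1, 2] cursor@5
After 3 (next): list=[73, 43, 5, 3, 7, 8, 4, 1, 2] cursor@3
After 4 (delete_current): list=[73, 43, 5, 7, 8, 4, 1, 2] cursor@7
After 5 (next): list=[73, 43, 5, 7, 8, 4, 1, 2] cursor@8
After 6 (next): list=[73, 43, 5, 7, 8, 4, 1, 2] cursor@4
After 7 (insert_before(47)): list=[73, 43, 5, 7, 8, 47, 4, 1, 2] cursor@4
After 8 (insert_after(54)): list=[73, 43, 5, 7, 8, 47, 4, 54, 1, 2] cursor@4
After 9 (delete_current): list=[73, 43, 5, 7, 8, 47, 54, 1, 2] cursor@54
After 10 (delete_current): list=[73, 43, 5, 7, 8, 47, 1, 2] cursor@1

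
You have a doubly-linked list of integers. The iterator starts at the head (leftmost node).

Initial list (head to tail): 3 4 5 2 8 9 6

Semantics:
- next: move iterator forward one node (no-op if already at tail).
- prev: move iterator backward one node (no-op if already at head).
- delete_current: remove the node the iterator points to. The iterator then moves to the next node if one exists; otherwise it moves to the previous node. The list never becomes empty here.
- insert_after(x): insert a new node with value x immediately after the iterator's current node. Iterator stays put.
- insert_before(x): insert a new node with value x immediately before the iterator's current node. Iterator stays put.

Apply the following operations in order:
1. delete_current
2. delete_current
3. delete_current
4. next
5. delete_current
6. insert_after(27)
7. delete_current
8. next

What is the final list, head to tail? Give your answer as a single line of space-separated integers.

After 1 (delete_current): list=[4, 5, 2, 8, 9, 6] cursor@4
After 2 (delete_current): list=[5, 2, 8, 9, 6] cursor@5
After 3 (delete_current): list=[2, 8, 9, 6] cursor@2
After 4 (next): list=[2, 8, 9, 6] cursor@8
After 5 (delete_current): list=[2, 9, 6] cursor@9
After 6 (insert_after(27)): list=[2, 9, 27, 6] cursor@9
After 7 (delete_current): list=[2, 27, 6] cursor@27
After 8 (next): list=[2, 27, 6] cursor@6

Answer: 2 27 6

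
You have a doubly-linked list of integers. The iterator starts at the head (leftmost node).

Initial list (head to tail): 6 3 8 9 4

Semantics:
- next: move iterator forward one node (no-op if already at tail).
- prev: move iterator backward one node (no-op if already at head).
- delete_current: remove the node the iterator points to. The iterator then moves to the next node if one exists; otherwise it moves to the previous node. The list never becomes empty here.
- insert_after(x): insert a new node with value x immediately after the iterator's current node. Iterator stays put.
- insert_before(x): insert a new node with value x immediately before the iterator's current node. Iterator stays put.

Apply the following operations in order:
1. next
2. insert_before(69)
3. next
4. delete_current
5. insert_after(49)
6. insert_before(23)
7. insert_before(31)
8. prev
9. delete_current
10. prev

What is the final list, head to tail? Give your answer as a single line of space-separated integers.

Answer: 6 69 3 23 9 49 4

Derivation:
After 1 (next): list=[6, 3, 8, 9, 4] cursor@3
After 2 (insert_before(69)): list=[6, 69, 3, 8, 9, 4] cursor@3
After 3 (next): list=[6, 69, 3, 8, 9, 4] cursor@8
After 4 (delete_current): list=[6, 69, 3, 9, 4] cursor@9
After 5 (insert_after(49)): list=[6, 69, 3, 9, 49, 4] cursor@9
After 6 (insert_before(23)): list=[6, 69, 3, 23, 9, 49, 4] cursor@9
After 7 (insert_before(31)): list=[6, 69, 3, 23, 31, 9, 49, 4] cursor@9
After 8 (prev): list=[6, 69, 3, 23, 31, 9, 49, 4] cursor@31
After 9 (delete_current): list=[6, 69, 3, 23, 9, 49, 4] cursor@9
After 10 (prev): list=[6, 69, 3, 23, 9, 49, 4] cursor@23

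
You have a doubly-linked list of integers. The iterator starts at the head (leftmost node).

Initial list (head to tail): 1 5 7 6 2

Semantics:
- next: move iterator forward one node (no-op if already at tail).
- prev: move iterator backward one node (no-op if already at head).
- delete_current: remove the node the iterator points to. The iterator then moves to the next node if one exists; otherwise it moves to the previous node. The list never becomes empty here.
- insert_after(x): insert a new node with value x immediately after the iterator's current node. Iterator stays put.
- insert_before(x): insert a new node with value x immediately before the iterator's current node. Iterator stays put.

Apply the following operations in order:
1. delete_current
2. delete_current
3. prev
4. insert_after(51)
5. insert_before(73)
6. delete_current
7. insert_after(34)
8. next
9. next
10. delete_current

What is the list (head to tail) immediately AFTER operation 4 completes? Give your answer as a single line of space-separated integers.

Answer: 7 51 6 2

Derivation:
After 1 (delete_current): list=[5, 7, 6, 2] cursor@5
After 2 (delete_current): list=[7, 6, 2] cursor@7
After 3 (prev): list=[7, 6, 2] cursor@7
After 4 (insert_after(51)): list=[7, 51, 6, 2] cursor@7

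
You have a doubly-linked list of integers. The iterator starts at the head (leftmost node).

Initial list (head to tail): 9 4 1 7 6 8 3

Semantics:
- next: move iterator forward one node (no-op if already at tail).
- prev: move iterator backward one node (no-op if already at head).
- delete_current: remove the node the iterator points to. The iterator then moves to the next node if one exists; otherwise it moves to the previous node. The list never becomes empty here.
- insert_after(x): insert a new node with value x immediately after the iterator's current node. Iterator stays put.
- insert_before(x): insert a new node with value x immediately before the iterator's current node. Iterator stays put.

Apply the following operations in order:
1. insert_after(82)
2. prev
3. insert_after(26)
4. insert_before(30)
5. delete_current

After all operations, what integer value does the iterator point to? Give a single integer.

Answer: 26

Derivation:
After 1 (insert_after(82)): list=[9, 82, 4, 1, 7, 6, 8, 3] cursor@9
After 2 (prev): list=[9, 82, 4, 1, 7, 6, 8, 3] cursor@9
After 3 (insert_after(26)): list=[9, 26, 82, 4, 1, 7, 6, 8, 3] cursor@9
After 4 (insert_before(30)): list=[30, 9, 26, 82, 4, 1, 7, 6, 8, 3] cursor@9
After 5 (delete_current): list=[30, 26, 82, 4, 1, 7, 6, 8, 3] cursor@26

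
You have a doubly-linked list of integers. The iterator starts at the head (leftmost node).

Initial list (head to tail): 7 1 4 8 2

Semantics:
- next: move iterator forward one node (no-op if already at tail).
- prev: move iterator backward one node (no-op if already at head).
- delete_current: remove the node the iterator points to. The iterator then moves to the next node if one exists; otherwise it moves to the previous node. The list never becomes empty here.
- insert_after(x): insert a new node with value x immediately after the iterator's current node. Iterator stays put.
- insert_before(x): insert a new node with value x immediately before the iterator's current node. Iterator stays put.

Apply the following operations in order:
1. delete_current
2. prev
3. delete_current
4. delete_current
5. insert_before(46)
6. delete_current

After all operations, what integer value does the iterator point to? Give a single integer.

Answer: 2

Derivation:
After 1 (delete_current): list=[1, 4, 8, 2] cursor@1
After 2 (prev): list=[1, 4, 8, 2] cursor@1
After 3 (delete_current): list=[4, 8, 2] cursor@4
After 4 (delete_current): list=[8, 2] cursor@8
After 5 (insert_before(46)): list=[46, 8, 2] cursor@8
After 6 (delete_current): list=[46, 2] cursor@2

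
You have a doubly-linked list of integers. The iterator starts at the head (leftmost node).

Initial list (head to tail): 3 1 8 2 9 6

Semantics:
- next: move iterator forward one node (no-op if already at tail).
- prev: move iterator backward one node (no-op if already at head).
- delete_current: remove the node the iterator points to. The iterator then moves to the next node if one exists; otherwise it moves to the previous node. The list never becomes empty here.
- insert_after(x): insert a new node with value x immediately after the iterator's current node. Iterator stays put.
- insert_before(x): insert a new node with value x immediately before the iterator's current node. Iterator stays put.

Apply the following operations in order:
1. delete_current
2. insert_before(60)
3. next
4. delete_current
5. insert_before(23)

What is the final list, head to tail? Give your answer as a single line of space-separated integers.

After 1 (delete_current): list=[1, 8, 2, 9, 6] cursor@1
After 2 (insert_before(60)): list=[60, 1, 8, 2, 9, 6] cursor@1
After 3 (next): list=[60, 1, 8, 2, 9, 6] cursor@8
After 4 (delete_current): list=[60, 1, 2, 9, 6] cursor@2
After 5 (insert_before(23)): list=[60, 1, 23, 2, 9, 6] cursor@2

Answer: 60 1 23 2 9 6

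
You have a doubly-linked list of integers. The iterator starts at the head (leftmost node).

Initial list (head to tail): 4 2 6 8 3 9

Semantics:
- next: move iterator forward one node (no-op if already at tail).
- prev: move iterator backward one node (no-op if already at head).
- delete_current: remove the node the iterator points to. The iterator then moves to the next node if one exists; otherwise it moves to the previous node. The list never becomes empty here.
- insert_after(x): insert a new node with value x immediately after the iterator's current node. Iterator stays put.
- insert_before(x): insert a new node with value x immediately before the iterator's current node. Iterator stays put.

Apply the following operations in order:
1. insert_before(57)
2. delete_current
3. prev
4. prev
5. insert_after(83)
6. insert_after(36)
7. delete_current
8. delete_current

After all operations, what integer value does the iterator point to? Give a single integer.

Answer: 83

Derivation:
After 1 (insert_before(57)): list=[57, 4, 2, 6, 8, 3, 9] cursor@4
After 2 (delete_current): list=[57, 2, 6, 8, 3, 9] cursor@2
After 3 (prev): list=[57, 2, 6, 8, 3, 9] cursor@57
After 4 (prev): list=[57, 2, 6, 8, 3, 9] cursor@57
After 5 (insert_after(83)): list=[57, 83, 2, 6, 8, 3, 9] cursor@57
After 6 (insert_after(36)): list=[57, 36, 83, 2, 6, 8, 3, 9] cursor@57
After 7 (delete_current): list=[36, 83, 2, 6, 8, 3, 9] cursor@36
After 8 (delete_current): list=[83, 2, 6, 8, 3, 9] cursor@83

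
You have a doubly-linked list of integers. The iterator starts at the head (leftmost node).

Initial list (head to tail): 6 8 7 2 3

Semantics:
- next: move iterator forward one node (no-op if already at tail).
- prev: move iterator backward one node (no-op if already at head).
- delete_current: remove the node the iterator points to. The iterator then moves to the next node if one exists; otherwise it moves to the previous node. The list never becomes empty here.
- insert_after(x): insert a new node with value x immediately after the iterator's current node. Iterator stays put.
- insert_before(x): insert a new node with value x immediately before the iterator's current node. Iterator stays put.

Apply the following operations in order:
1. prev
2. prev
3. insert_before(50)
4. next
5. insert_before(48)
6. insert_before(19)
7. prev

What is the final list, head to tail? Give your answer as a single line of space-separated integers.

Answer: 50 6 48 19 8 7 2 3

Derivation:
After 1 (prev): list=[6, 8, 7, 2, 3] cursor@6
After 2 (prev): list=[6, 8, 7, 2, 3] cursor@6
After 3 (insert_before(50)): list=[50, 6, 8, 7, 2, 3] cursor@6
After 4 (next): list=[50, 6, 8, 7, 2, 3] cursor@8
After 5 (insert_before(48)): list=[50, 6, 48, 8, 7, 2, 3] cursor@8
After 6 (insert_before(19)): list=[50, 6, 48, 19, 8, 7, 2, 3] cursor@8
After 7 (prev): list=[50, 6, 48, 19, 8, 7, 2, 3] cursor@19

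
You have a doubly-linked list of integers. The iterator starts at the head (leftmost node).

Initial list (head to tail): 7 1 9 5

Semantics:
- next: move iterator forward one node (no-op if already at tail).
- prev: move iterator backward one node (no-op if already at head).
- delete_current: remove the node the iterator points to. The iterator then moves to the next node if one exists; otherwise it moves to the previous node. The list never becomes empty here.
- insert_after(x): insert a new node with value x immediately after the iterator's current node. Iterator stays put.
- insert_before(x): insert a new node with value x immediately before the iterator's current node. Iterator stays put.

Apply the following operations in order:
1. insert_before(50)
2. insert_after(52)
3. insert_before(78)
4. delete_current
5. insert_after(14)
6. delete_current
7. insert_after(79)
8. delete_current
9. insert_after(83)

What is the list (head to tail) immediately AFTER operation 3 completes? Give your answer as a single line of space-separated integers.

After 1 (insert_before(50)): list=[50, 7, 1, 9, 5] cursor@7
After 2 (insert_after(52)): list=[50, 7, 52, 1, 9, 5] cursor@7
After 3 (insert_before(78)): list=[50, 78, 7, 52, 1, 9, 5] cursor@7

Answer: 50 78 7 52 1 9 5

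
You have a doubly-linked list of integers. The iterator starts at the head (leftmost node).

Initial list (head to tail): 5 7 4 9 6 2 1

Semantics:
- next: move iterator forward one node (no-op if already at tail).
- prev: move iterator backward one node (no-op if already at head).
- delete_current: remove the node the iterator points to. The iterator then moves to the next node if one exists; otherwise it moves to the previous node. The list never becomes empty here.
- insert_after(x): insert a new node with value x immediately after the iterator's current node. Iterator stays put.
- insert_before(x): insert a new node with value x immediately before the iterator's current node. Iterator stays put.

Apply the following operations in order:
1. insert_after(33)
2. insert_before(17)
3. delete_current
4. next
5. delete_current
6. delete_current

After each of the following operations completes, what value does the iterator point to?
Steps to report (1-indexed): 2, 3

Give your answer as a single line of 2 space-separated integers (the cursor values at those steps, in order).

After 1 (insert_after(33)): list=[5, 33, 7, 4, 9, 6, 2, 1] cursor@5
After 2 (insert_before(17)): list=[17, 5, 33, 7, 4, 9, 6, 2, 1] cursor@5
After 3 (delete_current): list=[17, 33, 7, 4, 9, 6, 2, 1] cursor@33
After 4 (next): list=[17, 33, 7, 4, 9, 6, 2, 1] cursor@7
After 5 (delete_current): list=[17, 33, 4, 9, 6, 2, 1] cursor@4
After 6 (delete_current): list=[17, 33, 9, 6, 2, 1] cursor@9

Answer: 5 33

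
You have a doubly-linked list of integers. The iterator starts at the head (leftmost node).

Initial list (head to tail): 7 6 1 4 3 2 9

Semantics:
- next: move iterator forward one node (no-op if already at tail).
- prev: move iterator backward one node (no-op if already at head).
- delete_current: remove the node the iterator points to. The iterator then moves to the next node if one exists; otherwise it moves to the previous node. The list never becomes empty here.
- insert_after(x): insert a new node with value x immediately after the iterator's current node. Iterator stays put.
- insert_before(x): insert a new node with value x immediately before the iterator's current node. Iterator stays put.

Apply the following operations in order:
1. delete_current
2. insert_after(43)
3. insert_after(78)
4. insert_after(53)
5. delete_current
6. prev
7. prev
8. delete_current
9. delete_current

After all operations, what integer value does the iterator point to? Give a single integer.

Answer: 43

Derivation:
After 1 (delete_current): list=[6, 1, 4, 3, 2, 9] cursor@6
After 2 (insert_after(43)): list=[6, 43, 1, 4, 3, 2, 9] cursor@6
After 3 (insert_after(78)): list=[6, 78, 43, 1, 4, 3, 2, 9] cursor@6
After 4 (insert_after(53)): list=[6, 53, 78, 43, 1, 4, 3, 2, 9] cursor@6
After 5 (delete_current): list=[53, 78, 43, 1, 4, 3, 2, 9] cursor@53
After 6 (prev): list=[53, 78, 43, 1, 4, 3, 2, 9] cursor@53
After 7 (prev): list=[53, 78, 43, 1, 4, 3, 2, 9] cursor@53
After 8 (delete_current): list=[78, 43, 1, 4, 3, 2, 9] cursor@78
After 9 (delete_current): list=[43, 1, 4, 3, 2, 9] cursor@43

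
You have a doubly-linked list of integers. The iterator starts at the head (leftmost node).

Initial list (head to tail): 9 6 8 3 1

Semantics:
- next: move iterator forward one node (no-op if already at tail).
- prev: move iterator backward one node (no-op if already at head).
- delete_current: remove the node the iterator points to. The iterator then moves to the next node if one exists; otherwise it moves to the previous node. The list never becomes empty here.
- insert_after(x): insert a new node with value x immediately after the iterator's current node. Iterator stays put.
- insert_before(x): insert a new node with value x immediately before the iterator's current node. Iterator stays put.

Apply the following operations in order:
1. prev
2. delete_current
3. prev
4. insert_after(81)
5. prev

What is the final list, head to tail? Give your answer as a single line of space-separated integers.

Answer: 6 81 8 3 1

Derivation:
After 1 (prev): list=[9, 6, 8, 3, 1] cursor@9
After 2 (delete_current): list=[6, 8, 3, 1] cursor@6
After 3 (prev): list=[6, 8, 3, 1] cursor@6
After 4 (insert_after(81)): list=[6, 81, 8, 3, 1] cursor@6
After 5 (prev): list=[6, 81, 8, 3, 1] cursor@6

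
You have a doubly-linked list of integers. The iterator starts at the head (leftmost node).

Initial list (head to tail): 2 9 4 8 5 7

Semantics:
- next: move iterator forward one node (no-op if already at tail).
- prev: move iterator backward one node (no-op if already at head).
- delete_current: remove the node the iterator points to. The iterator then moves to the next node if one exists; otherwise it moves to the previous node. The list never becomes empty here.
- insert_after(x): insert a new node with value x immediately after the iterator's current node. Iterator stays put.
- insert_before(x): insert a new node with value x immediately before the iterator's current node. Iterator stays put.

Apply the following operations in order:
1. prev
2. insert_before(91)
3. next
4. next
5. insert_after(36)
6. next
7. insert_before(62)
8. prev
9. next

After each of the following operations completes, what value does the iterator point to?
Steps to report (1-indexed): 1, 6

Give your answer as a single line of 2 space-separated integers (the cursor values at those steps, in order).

After 1 (prev): list=[2, 9, 4, 8, 5, 7] cursor@2
After 2 (insert_before(91)): list=[91, 2, 9, 4, 8, 5, 7] cursor@2
After 3 (next): list=[91, 2, 9, 4, 8, 5, 7] cursor@9
After 4 (next): list=[91, 2, 9, 4, 8, 5, 7] cursor@4
After 5 (insert_after(36)): list=[91, 2, 9, 4, 36, 8, 5, 7] cursor@4
After 6 (next): list=[91, 2, 9, 4, 36, 8, 5, 7] cursor@36
After 7 (insert_before(62)): list=[91, 2, 9, 4, 62, 36, 8, 5, 7] cursor@36
After 8 (prev): list=[91, 2, 9, 4, 62, 36, 8, 5, 7] cursor@62
After 9 (next): list=[91, 2, 9, 4, 62, 36, 8, 5, 7] cursor@36

Answer: 2 36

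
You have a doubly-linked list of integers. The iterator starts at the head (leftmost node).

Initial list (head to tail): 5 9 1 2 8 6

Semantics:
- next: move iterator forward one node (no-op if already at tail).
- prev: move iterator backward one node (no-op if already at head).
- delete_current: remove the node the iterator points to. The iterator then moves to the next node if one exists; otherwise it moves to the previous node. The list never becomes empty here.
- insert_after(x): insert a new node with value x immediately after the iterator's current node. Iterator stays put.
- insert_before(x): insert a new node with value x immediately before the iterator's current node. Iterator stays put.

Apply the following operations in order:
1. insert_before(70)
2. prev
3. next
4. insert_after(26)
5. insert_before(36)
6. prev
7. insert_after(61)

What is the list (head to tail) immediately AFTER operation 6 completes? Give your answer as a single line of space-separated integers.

After 1 (insert_before(70)): list=[70, 5, 9, 1, 2, 8, 6] cursor@5
After 2 (prev): list=[70, 5, 9, 1, 2, 8, 6] cursor@70
After 3 (next): list=[70, 5, 9, 1, 2, 8, 6] cursor@5
After 4 (insert_after(26)): list=[70, 5, 26, 9, 1, 2, 8, 6] cursor@5
After 5 (insert_before(36)): list=[70, 36, 5, 26, 9, 1, 2, 8, 6] cursor@5
After 6 (prev): list=[70, 36, 5, 26, 9, 1, 2, 8, 6] cursor@36

Answer: 70 36 5 26 9 1 2 8 6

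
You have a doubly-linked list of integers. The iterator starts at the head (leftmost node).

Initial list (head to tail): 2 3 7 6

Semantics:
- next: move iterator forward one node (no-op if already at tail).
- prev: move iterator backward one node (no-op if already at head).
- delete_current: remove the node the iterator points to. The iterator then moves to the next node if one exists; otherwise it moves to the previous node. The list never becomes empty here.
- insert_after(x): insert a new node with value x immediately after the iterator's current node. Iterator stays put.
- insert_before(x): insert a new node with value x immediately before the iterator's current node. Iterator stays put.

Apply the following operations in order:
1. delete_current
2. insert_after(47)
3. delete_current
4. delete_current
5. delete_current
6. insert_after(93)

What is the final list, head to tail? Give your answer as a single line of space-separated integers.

After 1 (delete_current): list=[3, 7, 6] cursor@3
After 2 (insert_after(47)): list=[3, 47, 7, 6] cursor@3
After 3 (delete_current): list=[47, 7, 6] cursor@47
After 4 (delete_current): list=[7, 6] cursor@7
After 5 (delete_current): list=[6] cursor@6
After 6 (insert_after(93)): list=[6, 93] cursor@6

Answer: 6 93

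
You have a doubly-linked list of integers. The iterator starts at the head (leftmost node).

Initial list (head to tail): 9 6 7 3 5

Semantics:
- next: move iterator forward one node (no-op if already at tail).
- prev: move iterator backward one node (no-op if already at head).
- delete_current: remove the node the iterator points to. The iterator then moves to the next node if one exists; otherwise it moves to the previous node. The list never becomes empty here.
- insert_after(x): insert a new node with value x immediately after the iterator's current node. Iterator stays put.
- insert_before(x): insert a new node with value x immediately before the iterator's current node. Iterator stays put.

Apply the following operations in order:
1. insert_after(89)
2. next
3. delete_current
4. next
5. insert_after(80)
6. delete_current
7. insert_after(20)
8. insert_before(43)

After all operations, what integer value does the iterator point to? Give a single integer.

Answer: 80

Derivation:
After 1 (insert_after(89)): list=[9, 89, 6, 7, 3, 5] cursor@9
After 2 (next): list=[9, 89, 6, 7, 3, 5] cursor@89
After 3 (delete_current): list=[9, 6, 7, 3, 5] cursor@6
After 4 (next): list=[9, 6, 7, 3, 5] cursor@7
After 5 (insert_after(80)): list=[9, 6, 7, 80, 3, 5] cursor@7
After 6 (delete_current): list=[9, 6, 80, 3, 5] cursor@80
After 7 (insert_after(20)): list=[9, 6, 80, 20, 3, 5] cursor@80
After 8 (insert_before(43)): list=[9, 6, 43, 80, 20, 3, 5] cursor@80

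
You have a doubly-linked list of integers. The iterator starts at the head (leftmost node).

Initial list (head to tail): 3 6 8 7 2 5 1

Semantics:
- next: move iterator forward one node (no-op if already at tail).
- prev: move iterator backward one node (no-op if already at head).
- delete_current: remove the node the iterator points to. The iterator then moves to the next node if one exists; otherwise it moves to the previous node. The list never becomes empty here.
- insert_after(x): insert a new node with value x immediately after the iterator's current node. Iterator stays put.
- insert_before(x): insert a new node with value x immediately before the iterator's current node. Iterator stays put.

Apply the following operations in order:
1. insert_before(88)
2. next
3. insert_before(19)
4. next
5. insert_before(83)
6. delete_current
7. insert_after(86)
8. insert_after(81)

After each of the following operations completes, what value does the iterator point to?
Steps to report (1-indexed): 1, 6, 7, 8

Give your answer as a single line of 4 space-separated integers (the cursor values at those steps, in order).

Answer: 3 7 7 7

Derivation:
After 1 (insert_before(88)): list=[88, 3, 6, 8, 7, 2, 5, 1] cursor@3
After 2 (next): list=[88, 3, 6, 8, 7, 2, 5, 1] cursor@6
After 3 (insert_before(19)): list=[88, 3, 19, 6, 8, 7, 2, 5, 1] cursor@6
After 4 (next): list=[88, 3, 19, 6, 8, 7, 2, 5, 1] cursor@8
After 5 (insert_before(83)): list=[88, 3, 19, 6, 83, 8, 7, 2, 5, 1] cursor@8
After 6 (delete_current): list=[88, 3, 19, 6, 83, 7, 2, 5, 1] cursor@7
After 7 (insert_after(86)): list=[88, 3, 19, 6, 83, 7, 86, 2, 5, 1] cursor@7
After 8 (insert_after(81)): list=[88, 3, 19, 6, 83, 7, 81, 86, 2, 5, 1] cursor@7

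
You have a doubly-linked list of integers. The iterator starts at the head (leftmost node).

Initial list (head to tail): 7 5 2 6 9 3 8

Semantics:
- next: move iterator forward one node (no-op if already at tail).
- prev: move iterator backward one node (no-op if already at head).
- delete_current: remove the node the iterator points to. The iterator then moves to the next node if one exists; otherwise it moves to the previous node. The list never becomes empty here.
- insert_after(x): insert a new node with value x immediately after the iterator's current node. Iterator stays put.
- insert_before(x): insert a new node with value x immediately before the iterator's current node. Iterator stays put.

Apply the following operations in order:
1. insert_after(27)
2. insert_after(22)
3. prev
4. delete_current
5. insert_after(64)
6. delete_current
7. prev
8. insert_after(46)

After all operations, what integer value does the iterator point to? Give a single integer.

Answer: 64

Derivation:
After 1 (insert_after(27)): list=[7, 27, 5, 2, 6, 9, 3, 8] cursor@7
After 2 (insert_after(22)): list=[7, 22, 27, 5, 2, 6, 9, 3, 8] cursor@7
After 3 (prev): list=[7, 22, 27, 5, 2, 6, 9, 3, 8] cursor@7
After 4 (delete_current): list=[22, 27, 5, 2, 6, 9, 3, 8] cursor@22
After 5 (insert_after(64)): list=[22, 64, 27, 5, 2, 6, 9, 3, 8] cursor@22
After 6 (delete_current): list=[64, 27, 5, 2, 6, 9, 3, 8] cursor@64
After 7 (prev): list=[64, 27, 5, 2, 6, 9, 3, 8] cursor@64
After 8 (insert_after(46)): list=[64, 46, 27, 5, 2, 6, 9, 3, 8] cursor@64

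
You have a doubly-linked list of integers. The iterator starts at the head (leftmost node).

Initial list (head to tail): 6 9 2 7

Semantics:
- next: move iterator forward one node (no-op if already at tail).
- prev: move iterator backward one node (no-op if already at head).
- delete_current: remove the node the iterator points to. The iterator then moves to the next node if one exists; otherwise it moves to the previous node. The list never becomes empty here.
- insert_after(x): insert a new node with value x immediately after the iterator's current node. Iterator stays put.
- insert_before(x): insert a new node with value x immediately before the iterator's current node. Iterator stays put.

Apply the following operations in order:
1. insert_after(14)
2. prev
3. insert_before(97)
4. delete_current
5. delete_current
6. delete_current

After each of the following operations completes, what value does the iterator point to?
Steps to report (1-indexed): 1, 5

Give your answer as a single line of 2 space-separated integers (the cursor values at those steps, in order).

Answer: 6 9

Derivation:
After 1 (insert_after(14)): list=[6, 14, 9, 2, 7] cursor@6
After 2 (prev): list=[6, 14, 9, 2, 7] cursor@6
After 3 (insert_before(97)): list=[97, 6, 14, 9, 2, 7] cursor@6
After 4 (delete_current): list=[97, 14, 9, 2, 7] cursor@14
After 5 (delete_current): list=[97, 9, 2, 7] cursor@9
After 6 (delete_current): list=[97, 2, 7] cursor@2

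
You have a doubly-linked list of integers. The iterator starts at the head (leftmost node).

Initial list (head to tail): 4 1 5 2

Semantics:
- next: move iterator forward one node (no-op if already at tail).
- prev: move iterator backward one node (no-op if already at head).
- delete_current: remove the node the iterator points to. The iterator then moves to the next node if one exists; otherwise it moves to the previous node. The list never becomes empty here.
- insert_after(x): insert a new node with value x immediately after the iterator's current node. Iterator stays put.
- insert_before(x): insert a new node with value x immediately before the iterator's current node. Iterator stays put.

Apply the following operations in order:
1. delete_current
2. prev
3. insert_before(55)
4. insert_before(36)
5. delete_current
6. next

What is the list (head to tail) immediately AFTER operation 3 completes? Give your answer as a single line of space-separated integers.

After 1 (delete_current): list=[1, 5, 2] cursor@1
After 2 (prev): list=[1, 5, 2] cursor@1
After 3 (insert_before(55)): list=[55, 1, 5, 2] cursor@1

Answer: 55 1 5 2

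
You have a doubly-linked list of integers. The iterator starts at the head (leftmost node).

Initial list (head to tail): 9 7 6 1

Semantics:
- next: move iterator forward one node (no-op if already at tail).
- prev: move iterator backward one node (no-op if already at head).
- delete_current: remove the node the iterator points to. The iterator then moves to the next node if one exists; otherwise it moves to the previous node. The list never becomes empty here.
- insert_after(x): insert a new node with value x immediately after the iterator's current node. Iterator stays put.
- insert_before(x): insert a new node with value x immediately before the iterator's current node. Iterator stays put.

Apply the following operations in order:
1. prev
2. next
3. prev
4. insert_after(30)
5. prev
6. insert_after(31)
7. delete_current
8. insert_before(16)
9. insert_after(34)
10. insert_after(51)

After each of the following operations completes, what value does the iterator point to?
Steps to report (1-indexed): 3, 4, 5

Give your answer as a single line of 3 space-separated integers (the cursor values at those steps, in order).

After 1 (prev): list=[9, 7, 6, 1] cursor@9
After 2 (next): list=[9, 7, 6, 1] cursor@7
After 3 (prev): list=[9, 7, 6, 1] cursor@9
After 4 (insert_after(30)): list=[9, 30, 7, 6, 1] cursor@9
After 5 (prev): list=[9, 30, 7, 6, 1] cursor@9
After 6 (insert_after(31)): list=[9, 31, 30, 7, 6, 1] cursor@9
After 7 (delete_current): list=[31, 30, 7, 6, 1] cursor@31
After 8 (insert_before(16)): list=[16, 31, 30, 7, 6, 1] cursor@31
After 9 (insert_after(34)): list=[16, 31, 34, 30, 7, 6, 1] cursor@31
After 10 (insert_after(51)): list=[16, 31, 51, 34, 30, 7, 6, 1] cursor@31

Answer: 9 9 9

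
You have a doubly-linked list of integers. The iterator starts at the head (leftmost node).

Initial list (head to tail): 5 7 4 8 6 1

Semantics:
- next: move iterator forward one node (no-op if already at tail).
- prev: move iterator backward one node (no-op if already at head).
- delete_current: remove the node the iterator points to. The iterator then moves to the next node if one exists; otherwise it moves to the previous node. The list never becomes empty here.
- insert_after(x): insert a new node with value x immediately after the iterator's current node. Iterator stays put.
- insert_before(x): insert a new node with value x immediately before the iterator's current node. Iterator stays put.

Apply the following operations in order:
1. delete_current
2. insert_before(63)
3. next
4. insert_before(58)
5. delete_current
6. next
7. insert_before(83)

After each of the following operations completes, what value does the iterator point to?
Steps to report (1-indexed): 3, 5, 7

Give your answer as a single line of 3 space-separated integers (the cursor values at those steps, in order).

After 1 (delete_current): list=[7, 4, 8, 6, 1] cursor@7
After 2 (insert_before(63)): list=[63, 7, 4, 8, 6, 1] cursor@7
After 3 (next): list=[63, 7, 4, 8, 6, 1] cursor@4
After 4 (insert_before(58)): list=[63, 7, 58, 4, 8, 6, 1] cursor@4
After 5 (delete_current): list=[63, 7, 58, 8, 6, 1] cursor@8
After 6 (next): list=[63, 7, 58, 8, 6, 1] cursor@6
After 7 (insert_before(83)): list=[63, 7, 58, 8, 83, 6, 1] cursor@6

Answer: 4 8 6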